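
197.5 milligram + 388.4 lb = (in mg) 1.762e+08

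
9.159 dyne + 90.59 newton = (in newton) 90.59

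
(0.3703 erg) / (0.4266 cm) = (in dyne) 0.868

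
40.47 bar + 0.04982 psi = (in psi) 587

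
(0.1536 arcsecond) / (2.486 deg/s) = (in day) 1.986e-10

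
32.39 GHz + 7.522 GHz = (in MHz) 3.991e+04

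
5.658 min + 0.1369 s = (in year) 1.077e-05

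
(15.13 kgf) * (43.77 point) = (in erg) 2.291e+07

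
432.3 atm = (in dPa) 4.38e+08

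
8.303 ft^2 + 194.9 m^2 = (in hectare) 0.01957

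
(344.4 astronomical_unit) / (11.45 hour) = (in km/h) 4.5e+09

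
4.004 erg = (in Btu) 3.795e-10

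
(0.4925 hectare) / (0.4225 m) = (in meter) 1.166e+04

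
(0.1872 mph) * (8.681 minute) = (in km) 0.04359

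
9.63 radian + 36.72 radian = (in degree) 2656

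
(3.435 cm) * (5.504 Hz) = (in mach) 0.0005552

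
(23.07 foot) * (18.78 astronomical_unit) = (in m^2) 1.976e+13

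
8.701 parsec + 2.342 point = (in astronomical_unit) 1.795e+06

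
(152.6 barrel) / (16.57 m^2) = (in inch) 57.64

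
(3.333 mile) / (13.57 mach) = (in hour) 0.0003225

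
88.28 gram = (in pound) 0.1946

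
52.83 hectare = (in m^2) 5.283e+05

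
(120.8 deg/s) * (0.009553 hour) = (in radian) 72.51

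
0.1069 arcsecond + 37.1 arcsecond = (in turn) 2.871e-05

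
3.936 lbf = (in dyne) 1.751e+06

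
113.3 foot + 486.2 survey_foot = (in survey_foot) 599.5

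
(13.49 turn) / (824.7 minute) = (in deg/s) 0.09814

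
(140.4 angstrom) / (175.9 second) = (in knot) 1.552e-10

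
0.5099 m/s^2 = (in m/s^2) 0.5099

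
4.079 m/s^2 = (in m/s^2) 4.079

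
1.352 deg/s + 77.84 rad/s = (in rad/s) 77.86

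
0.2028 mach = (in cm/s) 6905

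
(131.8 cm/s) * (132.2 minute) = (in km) 10.45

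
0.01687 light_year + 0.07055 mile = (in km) 1.596e+11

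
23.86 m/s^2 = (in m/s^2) 23.86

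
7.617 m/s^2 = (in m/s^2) 7.617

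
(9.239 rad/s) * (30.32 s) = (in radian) 280.1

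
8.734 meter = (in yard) 9.552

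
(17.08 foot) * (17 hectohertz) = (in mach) 25.99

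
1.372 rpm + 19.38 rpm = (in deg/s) 124.5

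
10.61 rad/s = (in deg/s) 607.9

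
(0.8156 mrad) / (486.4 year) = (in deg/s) 3.046e-12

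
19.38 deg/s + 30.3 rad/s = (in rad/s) 30.64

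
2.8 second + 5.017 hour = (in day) 0.2091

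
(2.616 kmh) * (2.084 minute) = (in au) 6.074e-10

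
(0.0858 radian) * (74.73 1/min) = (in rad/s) 0.1069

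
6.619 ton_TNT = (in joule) 2.769e+10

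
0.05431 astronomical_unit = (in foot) 2.666e+10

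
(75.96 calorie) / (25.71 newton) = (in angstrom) 1.236e+11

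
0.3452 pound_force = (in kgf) 0.1566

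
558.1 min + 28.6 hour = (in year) 0.004327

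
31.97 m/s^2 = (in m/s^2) 31.97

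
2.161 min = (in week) 0.0002144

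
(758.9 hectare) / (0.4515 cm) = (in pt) 4.765e+12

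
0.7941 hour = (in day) 0.03309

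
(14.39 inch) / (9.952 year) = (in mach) 3.42e-12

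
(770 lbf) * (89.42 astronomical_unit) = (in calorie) 1.095e+16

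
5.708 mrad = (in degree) 0.327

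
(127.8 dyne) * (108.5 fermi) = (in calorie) 3.314e-17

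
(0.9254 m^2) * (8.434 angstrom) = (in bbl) 4.909e-09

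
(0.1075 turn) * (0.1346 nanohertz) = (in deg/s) 5.209e-09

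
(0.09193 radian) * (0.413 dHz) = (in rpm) 0.03626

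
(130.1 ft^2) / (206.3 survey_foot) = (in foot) 0.6306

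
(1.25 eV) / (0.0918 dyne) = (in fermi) 218.2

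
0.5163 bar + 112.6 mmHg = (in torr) 499.9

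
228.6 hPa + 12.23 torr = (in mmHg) 183.7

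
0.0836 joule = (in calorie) 0.01998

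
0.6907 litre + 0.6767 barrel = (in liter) 108.3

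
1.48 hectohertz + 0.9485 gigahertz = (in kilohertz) 9.485e+05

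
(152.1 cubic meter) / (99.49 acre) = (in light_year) 3.993e-20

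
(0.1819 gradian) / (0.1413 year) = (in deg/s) 3.674e-08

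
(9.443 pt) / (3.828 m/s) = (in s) 0.0008702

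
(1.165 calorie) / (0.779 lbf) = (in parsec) 4.559e-17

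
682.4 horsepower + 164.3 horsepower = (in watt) 6.314e+05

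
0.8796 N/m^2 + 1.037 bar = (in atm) 1.023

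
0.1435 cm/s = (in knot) 0.002789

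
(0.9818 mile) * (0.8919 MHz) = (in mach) 4.139e+06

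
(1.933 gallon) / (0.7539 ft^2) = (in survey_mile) 6.492e-05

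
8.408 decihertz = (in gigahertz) 8.408e-10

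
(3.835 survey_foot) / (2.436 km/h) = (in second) 1.727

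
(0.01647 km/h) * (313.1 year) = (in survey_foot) 1.482e+08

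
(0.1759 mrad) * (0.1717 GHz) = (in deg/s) 1.73e+06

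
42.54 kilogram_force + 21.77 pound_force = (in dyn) 5.14e+07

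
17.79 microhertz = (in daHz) 1.779e-06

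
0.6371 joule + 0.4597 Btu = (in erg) 4.856e+09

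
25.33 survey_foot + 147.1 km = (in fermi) 1.471e+20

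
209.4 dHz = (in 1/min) 1256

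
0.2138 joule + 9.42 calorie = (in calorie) 9.471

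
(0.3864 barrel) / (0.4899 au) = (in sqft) 9.023e-12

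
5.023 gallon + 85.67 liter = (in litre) 104.7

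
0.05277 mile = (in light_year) 8.977e-15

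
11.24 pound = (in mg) 5.098e+06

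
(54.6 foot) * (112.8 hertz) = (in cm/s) 1.877e+05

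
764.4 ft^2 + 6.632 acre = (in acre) 6.65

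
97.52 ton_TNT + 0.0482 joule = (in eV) 2.547e+30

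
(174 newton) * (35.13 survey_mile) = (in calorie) 2.351e+06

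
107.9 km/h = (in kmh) 107.9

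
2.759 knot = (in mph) 3.175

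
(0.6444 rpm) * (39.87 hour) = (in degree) 5.55e+05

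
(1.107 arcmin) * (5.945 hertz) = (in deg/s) 0.1097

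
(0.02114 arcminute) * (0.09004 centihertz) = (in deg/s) 3.172e-07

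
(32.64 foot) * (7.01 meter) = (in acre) 0.01723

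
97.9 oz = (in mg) 2.775e+06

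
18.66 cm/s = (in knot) 0.3627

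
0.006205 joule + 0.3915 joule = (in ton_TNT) 9.505e-11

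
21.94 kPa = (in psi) 3.182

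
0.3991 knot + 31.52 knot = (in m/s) 16.42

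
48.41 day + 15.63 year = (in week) 821.9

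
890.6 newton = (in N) 890.6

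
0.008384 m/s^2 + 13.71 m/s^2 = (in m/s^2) 13.72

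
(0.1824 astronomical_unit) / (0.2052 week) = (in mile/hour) 4.918e+05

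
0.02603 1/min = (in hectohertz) 4.338e-06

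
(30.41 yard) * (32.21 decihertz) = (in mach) 0.263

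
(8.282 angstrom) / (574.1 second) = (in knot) 2.804e-12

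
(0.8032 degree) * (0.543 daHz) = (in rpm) 0.7269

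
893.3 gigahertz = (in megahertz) 8.933e+05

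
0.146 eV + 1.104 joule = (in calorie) 0.2639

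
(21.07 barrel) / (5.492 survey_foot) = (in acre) 0.0004945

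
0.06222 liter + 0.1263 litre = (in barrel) 0.001186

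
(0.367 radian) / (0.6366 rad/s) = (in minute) 0.009608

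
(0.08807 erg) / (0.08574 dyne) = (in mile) 6.383e-06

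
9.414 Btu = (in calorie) 2374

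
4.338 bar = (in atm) 4.281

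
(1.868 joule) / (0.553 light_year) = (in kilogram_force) 3.641e-17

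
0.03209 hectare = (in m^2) 320.9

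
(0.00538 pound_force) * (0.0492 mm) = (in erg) 11.77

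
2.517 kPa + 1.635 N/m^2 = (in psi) 0.3653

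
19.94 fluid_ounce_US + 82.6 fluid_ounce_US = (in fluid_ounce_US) 102.5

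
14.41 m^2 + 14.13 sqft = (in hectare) 0.001572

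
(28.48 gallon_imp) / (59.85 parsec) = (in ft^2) 7.546e-19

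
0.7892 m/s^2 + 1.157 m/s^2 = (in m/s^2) 1.946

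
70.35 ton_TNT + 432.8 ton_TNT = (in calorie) 5.032e+11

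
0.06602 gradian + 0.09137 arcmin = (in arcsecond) 219.4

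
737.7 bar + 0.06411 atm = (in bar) 737.8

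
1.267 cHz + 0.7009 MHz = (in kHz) 700.9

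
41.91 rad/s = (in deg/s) 2401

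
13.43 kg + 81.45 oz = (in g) 1.574e+04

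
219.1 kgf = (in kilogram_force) 219.1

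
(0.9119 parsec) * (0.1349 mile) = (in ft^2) 6.575e+19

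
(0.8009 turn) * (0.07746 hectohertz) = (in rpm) 372.2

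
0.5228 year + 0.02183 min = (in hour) 4580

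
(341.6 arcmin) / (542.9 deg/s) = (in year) 3.325e-10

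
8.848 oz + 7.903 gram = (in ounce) 9.127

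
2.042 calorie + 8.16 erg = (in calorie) 2.042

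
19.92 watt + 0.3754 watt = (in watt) 20.3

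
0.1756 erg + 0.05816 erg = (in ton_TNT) 5.587e-18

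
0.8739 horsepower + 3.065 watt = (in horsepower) 0.878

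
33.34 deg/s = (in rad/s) 0.5819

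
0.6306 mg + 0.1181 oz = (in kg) 0.003349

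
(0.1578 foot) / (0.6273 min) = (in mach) 3.753e-06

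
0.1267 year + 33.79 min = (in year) 0.1268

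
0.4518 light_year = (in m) 4.274e+15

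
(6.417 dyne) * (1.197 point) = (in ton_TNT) 6.476e-18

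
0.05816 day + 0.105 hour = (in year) 0.0001713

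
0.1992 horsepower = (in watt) 148.5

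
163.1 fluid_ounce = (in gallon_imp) 1.061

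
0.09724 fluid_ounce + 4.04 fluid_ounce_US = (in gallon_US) 0.03232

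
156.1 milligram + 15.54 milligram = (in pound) 0.0003784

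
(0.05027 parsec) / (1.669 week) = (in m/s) 1.537e+09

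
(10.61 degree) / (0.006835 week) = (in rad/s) 4.48e-05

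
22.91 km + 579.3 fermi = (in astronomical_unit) 1.531e-07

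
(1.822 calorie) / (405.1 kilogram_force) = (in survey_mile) 1.192e-06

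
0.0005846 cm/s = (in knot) 1.136e-05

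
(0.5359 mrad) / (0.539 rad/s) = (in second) 0.0009942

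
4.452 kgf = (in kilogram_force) 4.452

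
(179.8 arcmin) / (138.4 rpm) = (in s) 0.003609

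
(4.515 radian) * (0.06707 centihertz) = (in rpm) 0.02892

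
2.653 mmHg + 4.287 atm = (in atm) 4.29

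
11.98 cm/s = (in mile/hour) 0.268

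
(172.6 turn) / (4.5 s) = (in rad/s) 241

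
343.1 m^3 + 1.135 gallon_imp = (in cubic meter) 343.1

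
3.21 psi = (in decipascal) 2.213e+05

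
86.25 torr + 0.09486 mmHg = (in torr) 86.34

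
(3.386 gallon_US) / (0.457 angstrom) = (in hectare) 2.805e+04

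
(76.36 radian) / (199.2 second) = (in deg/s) 21.96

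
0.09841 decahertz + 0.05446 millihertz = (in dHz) 9.842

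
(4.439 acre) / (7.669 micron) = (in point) 6.64e+12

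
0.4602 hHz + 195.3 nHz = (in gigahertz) 4.602e-08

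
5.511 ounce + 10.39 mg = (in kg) 0.1562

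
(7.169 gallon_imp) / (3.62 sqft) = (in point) 274.7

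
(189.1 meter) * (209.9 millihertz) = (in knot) 77.16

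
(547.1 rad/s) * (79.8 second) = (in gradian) 2.779e+06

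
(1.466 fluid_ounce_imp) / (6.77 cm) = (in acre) 1.52e-07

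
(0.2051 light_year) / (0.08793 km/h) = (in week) 1.314e+11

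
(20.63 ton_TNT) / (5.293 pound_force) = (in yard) 4.009e+09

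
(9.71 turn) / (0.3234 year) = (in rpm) 5.712e-05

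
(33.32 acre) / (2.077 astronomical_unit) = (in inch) 1.709e-05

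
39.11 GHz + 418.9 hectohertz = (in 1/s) 3.911e+10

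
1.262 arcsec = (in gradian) 0.0003895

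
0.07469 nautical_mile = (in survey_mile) 0.08595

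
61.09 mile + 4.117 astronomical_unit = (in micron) 6.159e+17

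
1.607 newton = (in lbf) 0.3613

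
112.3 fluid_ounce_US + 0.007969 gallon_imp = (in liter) 3.357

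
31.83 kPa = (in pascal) 3.183e+04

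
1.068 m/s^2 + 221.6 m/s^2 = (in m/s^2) 222.7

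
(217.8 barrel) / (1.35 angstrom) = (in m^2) 2.565e+11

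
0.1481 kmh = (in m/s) 0.04114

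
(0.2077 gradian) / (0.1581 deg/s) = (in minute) 0.01971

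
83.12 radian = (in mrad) 8.312e+04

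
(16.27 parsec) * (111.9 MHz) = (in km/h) 2.022e+26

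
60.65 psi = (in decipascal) 4.182e+06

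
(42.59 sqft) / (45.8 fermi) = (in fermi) 8.639e+28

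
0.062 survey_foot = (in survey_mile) 1.174e-05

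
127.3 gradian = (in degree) 114.6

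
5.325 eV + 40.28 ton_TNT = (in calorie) 4.028e+10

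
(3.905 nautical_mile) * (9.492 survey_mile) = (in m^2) 1.105e+08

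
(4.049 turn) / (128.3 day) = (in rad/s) 2.295e-06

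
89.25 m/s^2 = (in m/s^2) 89.25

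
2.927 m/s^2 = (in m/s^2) 2.927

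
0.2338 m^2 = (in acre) 5.777e-05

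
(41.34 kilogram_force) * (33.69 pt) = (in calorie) 1.152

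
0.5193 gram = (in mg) 519.3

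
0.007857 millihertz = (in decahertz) 7.857e-07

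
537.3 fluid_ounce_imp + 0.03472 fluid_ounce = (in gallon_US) 4.033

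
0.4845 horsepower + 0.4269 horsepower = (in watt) 679.6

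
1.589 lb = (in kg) 0.7208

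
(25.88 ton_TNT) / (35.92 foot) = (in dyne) 9.89e+14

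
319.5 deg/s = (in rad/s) 5.576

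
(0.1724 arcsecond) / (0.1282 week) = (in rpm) 1.029e-10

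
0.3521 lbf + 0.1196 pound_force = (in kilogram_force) 0.214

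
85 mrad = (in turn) 0.01353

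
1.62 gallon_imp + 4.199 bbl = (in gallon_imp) 148.5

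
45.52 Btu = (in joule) 4.803e+04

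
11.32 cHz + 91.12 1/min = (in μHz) 1.632e+06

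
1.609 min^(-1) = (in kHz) 2.682e-05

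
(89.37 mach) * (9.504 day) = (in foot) 8.198e+10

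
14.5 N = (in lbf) 3.26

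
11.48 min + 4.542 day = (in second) 3.931e+05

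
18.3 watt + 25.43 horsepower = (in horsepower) 25.45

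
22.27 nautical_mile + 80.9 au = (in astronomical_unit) 80.9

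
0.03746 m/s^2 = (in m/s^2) 0.03746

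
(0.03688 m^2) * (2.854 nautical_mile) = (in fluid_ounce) 6.591e+06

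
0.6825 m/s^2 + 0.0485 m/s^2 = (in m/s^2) 0.731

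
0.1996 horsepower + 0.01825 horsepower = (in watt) 162.5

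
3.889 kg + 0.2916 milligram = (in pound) 8.574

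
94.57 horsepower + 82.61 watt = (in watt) 7.06e+04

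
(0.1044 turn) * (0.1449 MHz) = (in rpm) 9.077e+05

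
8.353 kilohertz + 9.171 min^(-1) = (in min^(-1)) 5.012e+05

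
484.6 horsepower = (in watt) 3.614e+05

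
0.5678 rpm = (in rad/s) 0.05946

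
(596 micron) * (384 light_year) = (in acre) 5.35e+11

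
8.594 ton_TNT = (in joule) 3.596e+10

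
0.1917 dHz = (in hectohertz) 0.0001917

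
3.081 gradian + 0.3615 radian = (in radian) 0.4099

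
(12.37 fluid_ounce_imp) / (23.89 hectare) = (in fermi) 1.471e+06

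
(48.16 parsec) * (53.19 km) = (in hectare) 7.904e+18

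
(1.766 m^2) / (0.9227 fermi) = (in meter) 1.914e+15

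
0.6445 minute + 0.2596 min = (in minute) 0.9041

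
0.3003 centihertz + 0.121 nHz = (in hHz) 3.003e-05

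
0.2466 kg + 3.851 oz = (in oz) 12.55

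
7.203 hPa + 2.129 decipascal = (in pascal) 720.5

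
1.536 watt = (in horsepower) 0.00206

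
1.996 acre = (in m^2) 8078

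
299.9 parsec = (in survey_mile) 5.75e+15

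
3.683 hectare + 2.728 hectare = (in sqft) 6.901e+05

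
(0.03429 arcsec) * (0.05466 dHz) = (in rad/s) 9.087e-10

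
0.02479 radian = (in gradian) 1.578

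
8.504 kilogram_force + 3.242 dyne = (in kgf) 8.504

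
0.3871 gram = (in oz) 0.01365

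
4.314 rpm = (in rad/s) 0.4518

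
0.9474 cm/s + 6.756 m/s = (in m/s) 6.765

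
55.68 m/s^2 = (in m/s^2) 55.68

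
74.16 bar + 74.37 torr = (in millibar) 7.426e+04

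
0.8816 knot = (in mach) 0.001332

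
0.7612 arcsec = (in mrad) 0.00369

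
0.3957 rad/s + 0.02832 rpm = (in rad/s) 0.3987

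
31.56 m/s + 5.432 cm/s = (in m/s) 31.61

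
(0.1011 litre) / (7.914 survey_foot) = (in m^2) 4.191e-05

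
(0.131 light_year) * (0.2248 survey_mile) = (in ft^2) 4.826e+18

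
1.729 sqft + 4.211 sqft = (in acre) 0.0001364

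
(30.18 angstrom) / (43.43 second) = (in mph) 1.554e-10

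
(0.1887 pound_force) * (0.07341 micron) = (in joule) 6.162e-08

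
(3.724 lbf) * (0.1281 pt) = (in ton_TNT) 1.789e-13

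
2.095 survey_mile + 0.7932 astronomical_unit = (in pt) 3.364e+14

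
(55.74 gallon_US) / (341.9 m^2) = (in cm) 0.06171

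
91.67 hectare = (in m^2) 9.167e+05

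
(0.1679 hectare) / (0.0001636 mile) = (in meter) 6377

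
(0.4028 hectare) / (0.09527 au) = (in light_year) 2.987e-23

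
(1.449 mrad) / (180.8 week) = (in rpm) 1.265e-10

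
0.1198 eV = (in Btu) 1.819e-23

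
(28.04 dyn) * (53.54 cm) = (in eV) 9.37e+14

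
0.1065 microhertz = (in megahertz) 1.065e-13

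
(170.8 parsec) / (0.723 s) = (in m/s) 7.29e+18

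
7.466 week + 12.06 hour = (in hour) 1266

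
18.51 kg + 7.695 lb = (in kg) 22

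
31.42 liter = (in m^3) 0.03142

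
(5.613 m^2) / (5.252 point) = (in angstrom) 3.029e+13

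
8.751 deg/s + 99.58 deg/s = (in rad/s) 1.891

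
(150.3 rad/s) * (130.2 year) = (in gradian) 3.929e+13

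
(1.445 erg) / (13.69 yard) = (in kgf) 1.177e-09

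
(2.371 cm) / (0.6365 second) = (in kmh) 0.1341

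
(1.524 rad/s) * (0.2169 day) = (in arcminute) 9.818e+07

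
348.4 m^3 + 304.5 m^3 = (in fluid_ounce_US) 2.208e+07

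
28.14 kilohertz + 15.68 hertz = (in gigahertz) 2.816e-05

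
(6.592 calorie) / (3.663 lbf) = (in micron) 1.693e+06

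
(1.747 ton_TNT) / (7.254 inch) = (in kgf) 4.045e+09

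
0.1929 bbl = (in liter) 30.67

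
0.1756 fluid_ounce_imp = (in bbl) 3.138e-05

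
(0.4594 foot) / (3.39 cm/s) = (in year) 1.31e-07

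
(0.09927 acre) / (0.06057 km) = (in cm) 663.3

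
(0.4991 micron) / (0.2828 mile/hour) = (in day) 4.569e-11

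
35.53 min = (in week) 0.003525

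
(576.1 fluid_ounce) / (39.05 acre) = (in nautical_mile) 5.821e-11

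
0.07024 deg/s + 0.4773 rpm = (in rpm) 0.489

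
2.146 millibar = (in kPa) 0.2146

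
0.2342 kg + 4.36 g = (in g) 238.6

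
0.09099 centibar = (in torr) 0.6825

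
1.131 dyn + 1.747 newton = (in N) 1.747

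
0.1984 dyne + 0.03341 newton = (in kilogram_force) 0.003407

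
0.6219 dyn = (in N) 6.219e-06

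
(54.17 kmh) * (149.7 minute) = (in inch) 5.321e+06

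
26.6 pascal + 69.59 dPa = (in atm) 0.0003312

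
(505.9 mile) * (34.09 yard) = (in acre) 6271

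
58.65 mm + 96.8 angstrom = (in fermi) 5.865e+13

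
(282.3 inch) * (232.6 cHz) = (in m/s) 16.68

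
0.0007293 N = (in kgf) 7.437e-05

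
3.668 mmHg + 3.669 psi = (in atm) 0.2545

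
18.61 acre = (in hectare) 7.531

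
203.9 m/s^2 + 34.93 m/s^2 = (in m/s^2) 238.8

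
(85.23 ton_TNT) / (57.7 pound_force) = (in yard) 1.519e+09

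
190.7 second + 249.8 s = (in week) 0.0007283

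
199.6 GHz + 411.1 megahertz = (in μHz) 2e+17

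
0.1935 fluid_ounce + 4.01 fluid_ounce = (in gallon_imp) 0.02734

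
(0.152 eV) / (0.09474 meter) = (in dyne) 2.571e-14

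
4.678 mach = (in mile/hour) 3563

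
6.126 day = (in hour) 147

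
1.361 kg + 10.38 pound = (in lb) 13.38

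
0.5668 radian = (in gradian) 36.08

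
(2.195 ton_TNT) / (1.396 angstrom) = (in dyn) 6.579e+24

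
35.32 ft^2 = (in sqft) 35.32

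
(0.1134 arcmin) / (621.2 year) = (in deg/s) 9.648e-14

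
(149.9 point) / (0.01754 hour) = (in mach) 2.46e-06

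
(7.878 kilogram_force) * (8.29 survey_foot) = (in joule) 195.2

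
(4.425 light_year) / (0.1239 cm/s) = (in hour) 9.386e+15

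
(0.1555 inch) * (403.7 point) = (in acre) 1.39e-07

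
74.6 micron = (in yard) 8.158e-05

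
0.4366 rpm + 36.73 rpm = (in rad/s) 3.892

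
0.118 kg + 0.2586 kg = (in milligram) 3.766e+05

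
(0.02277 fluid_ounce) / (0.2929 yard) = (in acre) 6.213e-10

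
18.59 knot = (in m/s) 9.564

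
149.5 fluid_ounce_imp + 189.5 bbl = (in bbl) 189.5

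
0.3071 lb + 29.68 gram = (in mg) 1.69e+05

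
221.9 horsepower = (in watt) 1.655e+05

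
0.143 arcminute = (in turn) 6.62e-06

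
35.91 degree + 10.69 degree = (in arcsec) 1.678e+05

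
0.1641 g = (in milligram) 164.1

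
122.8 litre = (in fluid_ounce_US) 4152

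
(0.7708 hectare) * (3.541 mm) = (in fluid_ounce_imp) 9.606e+05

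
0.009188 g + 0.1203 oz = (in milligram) 3420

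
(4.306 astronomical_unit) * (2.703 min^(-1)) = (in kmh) 1.045e+11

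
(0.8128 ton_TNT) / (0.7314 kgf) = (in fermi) 4.741e+23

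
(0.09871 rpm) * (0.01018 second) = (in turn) 1.675e-05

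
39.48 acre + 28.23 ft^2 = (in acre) 39.48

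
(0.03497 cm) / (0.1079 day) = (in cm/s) 3.751e-06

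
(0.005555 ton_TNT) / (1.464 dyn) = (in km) 1.588e+09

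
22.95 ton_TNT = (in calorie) 2.295e+10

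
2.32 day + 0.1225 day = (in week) 0.3489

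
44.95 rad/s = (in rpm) 429.2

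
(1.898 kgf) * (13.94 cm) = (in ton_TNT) 6.201e-10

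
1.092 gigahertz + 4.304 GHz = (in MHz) 5396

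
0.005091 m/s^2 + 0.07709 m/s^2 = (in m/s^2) 0.08218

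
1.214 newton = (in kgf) 0.1238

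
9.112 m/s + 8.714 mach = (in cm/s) 2.976e+05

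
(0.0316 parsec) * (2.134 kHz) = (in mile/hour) 4.655e+18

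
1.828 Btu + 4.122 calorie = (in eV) 1.215e+22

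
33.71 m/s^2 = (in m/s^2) 33.71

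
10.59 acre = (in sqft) 4.613e+05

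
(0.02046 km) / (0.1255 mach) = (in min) 0.00798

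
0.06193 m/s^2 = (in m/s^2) 0.06193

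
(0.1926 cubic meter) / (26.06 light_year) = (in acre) 1.93e-22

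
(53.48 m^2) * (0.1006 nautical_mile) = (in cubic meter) 9964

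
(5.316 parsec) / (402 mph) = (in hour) 2.535e+11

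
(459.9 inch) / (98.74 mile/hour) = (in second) 0.2646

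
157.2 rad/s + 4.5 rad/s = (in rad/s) 161.7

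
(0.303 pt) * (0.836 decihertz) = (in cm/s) 0.0008936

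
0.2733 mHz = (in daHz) 2.733e-05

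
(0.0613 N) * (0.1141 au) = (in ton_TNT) 0.2501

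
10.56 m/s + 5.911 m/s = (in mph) 36.84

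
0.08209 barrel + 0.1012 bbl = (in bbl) 0.1833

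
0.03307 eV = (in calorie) 1.266e-21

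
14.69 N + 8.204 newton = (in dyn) 2.289e+06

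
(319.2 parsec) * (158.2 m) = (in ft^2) 1.677e+22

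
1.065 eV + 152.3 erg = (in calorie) 3.64e-06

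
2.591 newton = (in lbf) 0.5825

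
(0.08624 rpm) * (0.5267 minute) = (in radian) 0.2854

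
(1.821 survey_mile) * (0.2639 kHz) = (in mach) 2271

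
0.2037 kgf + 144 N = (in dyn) 1.46e+07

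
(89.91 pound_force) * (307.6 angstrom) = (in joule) 1.23e-05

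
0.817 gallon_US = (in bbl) 0.01945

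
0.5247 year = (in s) 1.655e+07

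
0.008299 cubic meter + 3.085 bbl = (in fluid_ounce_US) 1.687e+04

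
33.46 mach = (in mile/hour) 2.549e+04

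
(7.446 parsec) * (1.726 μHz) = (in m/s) 3.966e+11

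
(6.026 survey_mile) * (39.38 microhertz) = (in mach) 0.001122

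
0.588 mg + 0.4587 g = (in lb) 0.001013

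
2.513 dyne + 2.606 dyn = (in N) 5.119e-05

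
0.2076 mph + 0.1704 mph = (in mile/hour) 0.378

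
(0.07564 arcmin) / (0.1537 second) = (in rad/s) 0.0001432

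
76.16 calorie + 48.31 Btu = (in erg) 5.129e+11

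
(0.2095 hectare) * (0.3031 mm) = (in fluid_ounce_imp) 2.235e+04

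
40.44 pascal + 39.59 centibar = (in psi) 5.748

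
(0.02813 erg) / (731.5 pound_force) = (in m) 8.645e-13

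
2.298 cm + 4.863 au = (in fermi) 7.275e+26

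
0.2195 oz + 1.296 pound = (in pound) 1.31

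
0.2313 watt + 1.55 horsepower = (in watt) 1156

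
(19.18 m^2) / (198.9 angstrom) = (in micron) 9.643e+14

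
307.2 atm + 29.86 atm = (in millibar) 3.415e+05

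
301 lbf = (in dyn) 1.339e+08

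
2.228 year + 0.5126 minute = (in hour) 1.952e+04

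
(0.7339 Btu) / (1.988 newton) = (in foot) 1278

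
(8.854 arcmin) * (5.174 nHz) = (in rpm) 1.273e-10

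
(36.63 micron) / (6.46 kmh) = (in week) 3.375e-11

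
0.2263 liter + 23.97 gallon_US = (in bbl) 0.5721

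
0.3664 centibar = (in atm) 0.003616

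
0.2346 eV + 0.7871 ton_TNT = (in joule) 3.293e+09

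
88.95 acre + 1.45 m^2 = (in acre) 88.95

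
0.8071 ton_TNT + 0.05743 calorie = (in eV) 2.108e+28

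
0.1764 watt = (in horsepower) 0.0002366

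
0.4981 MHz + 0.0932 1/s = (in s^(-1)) 4.981e+05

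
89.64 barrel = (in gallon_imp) 3135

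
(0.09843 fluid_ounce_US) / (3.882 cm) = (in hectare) 7.499e-09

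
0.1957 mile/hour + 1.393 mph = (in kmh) 2.557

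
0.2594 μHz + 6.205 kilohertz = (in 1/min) 3.723e+05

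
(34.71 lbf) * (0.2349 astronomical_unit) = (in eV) 3.386e+31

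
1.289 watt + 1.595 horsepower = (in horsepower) 1.597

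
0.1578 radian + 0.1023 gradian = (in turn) 0.02537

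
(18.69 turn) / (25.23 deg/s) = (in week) 0.0004409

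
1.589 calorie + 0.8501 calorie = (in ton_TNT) 2.439e-09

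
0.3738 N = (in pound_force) 0.08403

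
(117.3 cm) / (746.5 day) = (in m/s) 1.819e-08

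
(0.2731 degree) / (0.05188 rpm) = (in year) 2.782e-08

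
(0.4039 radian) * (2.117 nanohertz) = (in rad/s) 8.551e-10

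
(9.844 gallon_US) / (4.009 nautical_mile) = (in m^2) 5.019e-06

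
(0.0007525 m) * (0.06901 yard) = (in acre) 1.173e-08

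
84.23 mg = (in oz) 0.002971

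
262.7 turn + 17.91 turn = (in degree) 1.01e+05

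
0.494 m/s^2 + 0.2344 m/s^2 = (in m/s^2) 0.7284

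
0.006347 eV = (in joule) 1.017e-21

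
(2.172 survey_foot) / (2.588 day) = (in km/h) 1.066e-05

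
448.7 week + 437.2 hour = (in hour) 7.582e+04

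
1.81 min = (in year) 3.444e-06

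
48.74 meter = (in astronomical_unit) 3.258e-10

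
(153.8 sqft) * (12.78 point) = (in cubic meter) 0.06442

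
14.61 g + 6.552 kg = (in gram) 6567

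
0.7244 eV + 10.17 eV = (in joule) 1.745e-18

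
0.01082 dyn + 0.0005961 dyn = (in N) 1.142e-07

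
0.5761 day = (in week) 0.0823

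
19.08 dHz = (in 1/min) 114.5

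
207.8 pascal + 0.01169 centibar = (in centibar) 0.2195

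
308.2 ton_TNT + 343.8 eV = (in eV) 8.048e+30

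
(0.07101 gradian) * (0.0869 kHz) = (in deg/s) 5.554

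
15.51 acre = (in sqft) 6.756e+05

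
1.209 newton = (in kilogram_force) 0.1233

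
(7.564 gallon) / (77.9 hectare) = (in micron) 0.03676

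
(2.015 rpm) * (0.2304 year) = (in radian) 1.533e+06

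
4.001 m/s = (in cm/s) 400.1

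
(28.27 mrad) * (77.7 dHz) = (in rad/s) 0.2197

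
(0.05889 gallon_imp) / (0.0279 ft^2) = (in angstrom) 1.033e+09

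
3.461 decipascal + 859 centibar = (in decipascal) 8.59e+06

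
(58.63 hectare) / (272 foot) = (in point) 2.005e+07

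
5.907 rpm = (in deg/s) 35.44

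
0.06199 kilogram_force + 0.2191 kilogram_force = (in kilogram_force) 0.2811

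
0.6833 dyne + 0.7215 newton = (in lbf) 0.1622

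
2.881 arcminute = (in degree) 0.04802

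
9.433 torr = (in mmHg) 9.433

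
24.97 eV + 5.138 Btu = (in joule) 5421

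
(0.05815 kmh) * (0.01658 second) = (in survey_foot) 0.0008786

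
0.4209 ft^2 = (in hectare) 3.91e-06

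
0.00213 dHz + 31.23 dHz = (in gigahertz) 3.123e-09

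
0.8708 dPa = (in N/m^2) 0.08708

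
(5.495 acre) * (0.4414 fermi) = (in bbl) 6.174e-11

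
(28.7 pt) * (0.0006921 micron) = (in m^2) 7.007e-12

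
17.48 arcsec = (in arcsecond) 17.48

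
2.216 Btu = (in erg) 2.338e+10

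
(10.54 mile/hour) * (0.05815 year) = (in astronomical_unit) 5.776e-05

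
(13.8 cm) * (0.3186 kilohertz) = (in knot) 85.46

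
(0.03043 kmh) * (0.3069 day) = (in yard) 245.1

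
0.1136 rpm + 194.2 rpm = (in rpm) 194.3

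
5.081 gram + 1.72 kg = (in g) 1725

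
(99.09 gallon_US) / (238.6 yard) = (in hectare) 1.719e-07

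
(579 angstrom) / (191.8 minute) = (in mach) 1.478e-14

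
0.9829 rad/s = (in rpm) 9.386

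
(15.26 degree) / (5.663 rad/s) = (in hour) 1.306e-05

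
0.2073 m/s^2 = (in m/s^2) 0.2073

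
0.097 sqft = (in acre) 2.227e-06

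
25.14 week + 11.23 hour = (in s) 1.525e+07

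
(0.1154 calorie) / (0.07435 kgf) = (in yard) 0.7242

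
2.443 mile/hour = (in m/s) 1.092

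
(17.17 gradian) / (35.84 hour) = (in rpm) 1.996e-05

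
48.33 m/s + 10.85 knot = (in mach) 0.1583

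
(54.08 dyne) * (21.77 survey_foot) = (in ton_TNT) 8.577e-13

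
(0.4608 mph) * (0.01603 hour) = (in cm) 1189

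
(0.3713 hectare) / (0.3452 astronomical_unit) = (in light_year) 7.6e-24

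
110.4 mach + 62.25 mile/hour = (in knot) 7.313e+04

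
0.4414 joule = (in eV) 2.755e+18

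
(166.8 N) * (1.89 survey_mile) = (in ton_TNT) 0.0001213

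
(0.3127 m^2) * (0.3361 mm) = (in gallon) 0.02776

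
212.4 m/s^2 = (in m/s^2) 212.4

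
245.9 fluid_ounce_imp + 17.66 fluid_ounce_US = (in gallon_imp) 1.652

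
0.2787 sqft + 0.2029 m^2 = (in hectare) 2.288e-05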